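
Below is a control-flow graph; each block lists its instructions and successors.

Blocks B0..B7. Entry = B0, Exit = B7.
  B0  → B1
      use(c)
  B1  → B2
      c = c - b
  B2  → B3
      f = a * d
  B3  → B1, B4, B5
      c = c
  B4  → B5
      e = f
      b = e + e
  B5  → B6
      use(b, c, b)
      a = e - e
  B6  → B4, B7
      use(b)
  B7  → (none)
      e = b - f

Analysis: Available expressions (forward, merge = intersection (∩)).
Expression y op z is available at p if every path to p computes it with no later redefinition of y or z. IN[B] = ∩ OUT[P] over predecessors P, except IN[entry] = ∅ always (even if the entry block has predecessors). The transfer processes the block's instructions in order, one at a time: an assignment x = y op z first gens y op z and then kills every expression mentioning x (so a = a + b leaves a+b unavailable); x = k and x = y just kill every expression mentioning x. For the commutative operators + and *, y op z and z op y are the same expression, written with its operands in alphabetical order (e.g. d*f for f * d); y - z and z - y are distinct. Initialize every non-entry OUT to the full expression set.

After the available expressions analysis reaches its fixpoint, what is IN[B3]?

Fixpoint table:
  B0:  IN={}  OUT={}
  B1:  IN={}  OUT={}
  B2:  IN={}  OUT={a*d}
  B3:  IN={a*d}  OUT={a*d}
  B4:  IN={}  OUT={e+e}
  B5:  IN={}  OUT={e-e}
  B6:  IN={e-e}  OUT={e-e}
  B7:  IN={e-e}  OUT={b-f}

Merge at B3: IN[B3] = OUT[B2] = {a*d}

Answer: {a*d}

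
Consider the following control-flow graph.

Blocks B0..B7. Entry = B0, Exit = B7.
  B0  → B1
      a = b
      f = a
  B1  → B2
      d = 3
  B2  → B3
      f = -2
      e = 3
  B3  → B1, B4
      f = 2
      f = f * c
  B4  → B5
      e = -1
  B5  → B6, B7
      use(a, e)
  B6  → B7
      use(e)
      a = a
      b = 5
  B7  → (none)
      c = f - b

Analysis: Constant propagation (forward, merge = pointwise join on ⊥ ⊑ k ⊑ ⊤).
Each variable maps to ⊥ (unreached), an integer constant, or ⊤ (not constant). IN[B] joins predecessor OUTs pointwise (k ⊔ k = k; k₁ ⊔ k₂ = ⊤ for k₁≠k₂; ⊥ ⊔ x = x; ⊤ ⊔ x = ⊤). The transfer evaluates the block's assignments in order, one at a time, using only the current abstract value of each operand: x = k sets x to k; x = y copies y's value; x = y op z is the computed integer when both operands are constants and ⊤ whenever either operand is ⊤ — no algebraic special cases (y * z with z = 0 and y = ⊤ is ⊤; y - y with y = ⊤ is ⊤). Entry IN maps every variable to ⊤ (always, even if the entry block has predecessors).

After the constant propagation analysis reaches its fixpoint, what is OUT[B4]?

Per-block solution:
  B0:   IN=(all ⊤)   OUT=(all ⊤)
  B1:   IN=(all ⊤)   OUT={d:3; rest ⊤}
  B2:   IN={d:3; rest ⊤}   OUT={d:3, e:3, f:-2; rest ⊤}
  B3:   IN={d:3, e:3, f:-2; rest ⊤}   OUT={d:3, e:3; rest ⊤}
  B4:   IN={d:3, e:3; rest ⊤}   OUT={d:3, e:-1; rest ⊤}
  B5:   IN={d:3, e:-1; rest ⊤}   OUT={d:3, e:-1; rest ⊤}
  B6:   IN={d:3, e:-1; rest ⊤}   OUT={b:5, d:3, e:-1; rest ⊤}
  B7:   IN={d:3, e:-1; rest ⊤}   OUT={d:3, e:-1; rest ⊤}

Merge at B4: IN[B4] = OUT[B3] = {a: ⊤, b: ⊤, c: ⊤, d: 3, e: 3, f: ⊤}
Applying B4's transfer function to that IN value gives OUT[B4] (row B4 above).

Answer: {a: ⊤, b: ⊤, c: ⊤, d: 3, e: -1, f: ⊤}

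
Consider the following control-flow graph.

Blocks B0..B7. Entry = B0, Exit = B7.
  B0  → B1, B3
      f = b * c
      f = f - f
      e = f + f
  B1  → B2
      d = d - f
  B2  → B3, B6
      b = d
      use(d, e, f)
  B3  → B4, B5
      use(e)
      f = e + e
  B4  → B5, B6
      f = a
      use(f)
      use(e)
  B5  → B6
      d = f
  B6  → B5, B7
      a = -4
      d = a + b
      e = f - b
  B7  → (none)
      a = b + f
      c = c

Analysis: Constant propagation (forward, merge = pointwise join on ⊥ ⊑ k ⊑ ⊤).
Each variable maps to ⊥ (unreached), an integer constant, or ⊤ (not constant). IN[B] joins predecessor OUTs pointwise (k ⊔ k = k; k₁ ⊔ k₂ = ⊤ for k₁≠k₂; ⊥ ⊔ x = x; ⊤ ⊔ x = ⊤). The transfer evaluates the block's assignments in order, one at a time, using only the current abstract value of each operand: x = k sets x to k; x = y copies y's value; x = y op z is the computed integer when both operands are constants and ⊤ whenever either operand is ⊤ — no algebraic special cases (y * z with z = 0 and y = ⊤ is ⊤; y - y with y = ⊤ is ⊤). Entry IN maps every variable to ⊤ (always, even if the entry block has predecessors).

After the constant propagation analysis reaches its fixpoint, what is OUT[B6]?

Fixpoint table:
  B0:  IN=(all ⊤)  OUT=(all ⊤)
  B1:  IN=(all ⊤)  OUT=(all ⊤)
  B2:  IN=(all ⊤)  OUT=(all ⊤)
  B3:  IN=(all ⊤)  OUT=(all ⊤)
  B4:  IN=(all ⊤)  OUT=(all ⊤)
  B5:  IN=(all ⊤)  OUT=(all ⊤)
  B6:  IN=(all ⊤)  OUT={a:-4; rest ⊤}
  B7:  IN={a:-4; rest ⊤}  OUT=(all ⊤)

Merge at B6: IN[B6] = OUT[B2] ⊔ OUT[B4] ⊔ OUT[B5] = {a: ⊤, b: ⊤, c: ⊤, d: ⊤, e: ⊤, f: ⊤}
Applying B6's transfer function to that IN value gives OUT[B6] (row B6 above).

Answer: {a: -4, b: ⊤, c: ⊤, d: ⊤, e: ⊤, f: ⊤}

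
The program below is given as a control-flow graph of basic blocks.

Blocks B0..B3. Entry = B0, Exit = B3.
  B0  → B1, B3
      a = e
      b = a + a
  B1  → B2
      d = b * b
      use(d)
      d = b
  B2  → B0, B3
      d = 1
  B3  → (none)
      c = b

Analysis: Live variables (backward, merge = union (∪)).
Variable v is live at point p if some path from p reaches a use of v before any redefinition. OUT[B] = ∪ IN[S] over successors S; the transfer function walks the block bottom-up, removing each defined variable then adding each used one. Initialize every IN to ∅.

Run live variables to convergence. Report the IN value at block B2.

Per-block solution:
  B0:   IN={e}   OUT={b, e}
  B1:   IN={b, e}   OUT={b, e}
  B2:   IN={b, e}   OUT={b, e}
  B3:   IN={b}   OUT={}

Merge at B2: OUT[B2] = IN[B0] ⊔ IN[B3] = {b, e}
Applying B2's transfer function to that OUT value gives IN[B2] (row B2 above).

Answer: {b, e}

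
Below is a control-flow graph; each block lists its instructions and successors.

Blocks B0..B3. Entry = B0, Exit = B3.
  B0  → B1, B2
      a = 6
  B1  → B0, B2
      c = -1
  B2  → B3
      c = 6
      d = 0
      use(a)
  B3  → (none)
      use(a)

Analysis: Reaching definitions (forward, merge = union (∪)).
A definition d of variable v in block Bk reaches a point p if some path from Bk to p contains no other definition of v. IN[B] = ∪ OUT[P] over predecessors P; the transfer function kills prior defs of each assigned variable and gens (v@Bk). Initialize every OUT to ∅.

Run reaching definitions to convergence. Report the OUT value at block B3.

Per-block solution:
  B0:  IN={a@B0, c@B1}  OUT={a@B0, c@B1}
  B1:  IN={a@B0, c@B1}  OUT={a@B0, c@B1}
  B2:  IN={a@B0, c@B1}  OUT={a@B0, c@B2, d@B2}
  B3:  IN={a@B0, c@B2, d@B2}  OUT={a@B0, c@B2, d@B2}

Merge at B3: IN[B3] = OUT[B2] = {a@B0, c@B2, d@B2}
Applying B3's transfer function to that IN value gives OUT[B3] (row B3 above).

Answer: {a@B0, c@B2, d@B2}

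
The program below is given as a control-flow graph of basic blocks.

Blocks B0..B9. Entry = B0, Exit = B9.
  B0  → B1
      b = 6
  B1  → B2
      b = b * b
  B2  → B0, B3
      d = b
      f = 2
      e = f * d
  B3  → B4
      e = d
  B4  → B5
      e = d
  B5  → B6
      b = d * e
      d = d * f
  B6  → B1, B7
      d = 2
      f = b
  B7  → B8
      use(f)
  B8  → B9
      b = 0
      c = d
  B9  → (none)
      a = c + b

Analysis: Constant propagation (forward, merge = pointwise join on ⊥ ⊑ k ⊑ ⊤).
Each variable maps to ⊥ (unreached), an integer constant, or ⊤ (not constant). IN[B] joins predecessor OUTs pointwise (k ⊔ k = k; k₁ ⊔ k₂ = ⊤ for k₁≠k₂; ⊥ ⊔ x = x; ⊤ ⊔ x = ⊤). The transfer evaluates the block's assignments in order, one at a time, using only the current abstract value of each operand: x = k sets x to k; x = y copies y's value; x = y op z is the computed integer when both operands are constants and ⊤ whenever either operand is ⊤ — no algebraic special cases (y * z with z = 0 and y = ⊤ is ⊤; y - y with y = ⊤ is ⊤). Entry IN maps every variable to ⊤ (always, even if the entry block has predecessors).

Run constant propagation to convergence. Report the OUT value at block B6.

Per-block solution:
  B0:  IN=(all ⊤)  OUT={b:6; rest ⊤}
  B1:  IN=(all ⊤)  OUT=(all ⊤)
  B2:  IN=(all ⊤)  OUT={f:2; rest ⊤}
  B3:  IN={f:2; rest ⊤}  OUT={f:2; rest ⊤}
  B4:  IN={f:2; rest ⊤}  OUT={f:2; rest ⊤}
  B5:  IN={f:2; rest ⊤}  OUT={f:2; rest ⊤}
  B6:  IN={f:2; rest ⊤}  OUT={d:2; rest ⊤}
  B7:  IN={d:2; rest ⊤}  OUT={d:2; rest ⊤}
  B8:  IN={d:2; rest ⊤}  OUT={b:0, c:2, d:2; rest ⊤}
  B9:  IN={b:0, c:2, d:2; rest ⊤}  OUT={a:2, b:0, c:2, d:2; rest ⊤}

Merge at B6: IN[B6] = OUT[B5] = {a: ⊤, b: ⊤, c: ⊤, d: ⊤, e: ⊤, f: 2}
Applying B6's transfer function to that IN value gives OUT[B6] (row B6 above).

Answer: {a: ⊤, b: ⊤, c: ⊤, d: 2, e: ⊤, f: ⊤}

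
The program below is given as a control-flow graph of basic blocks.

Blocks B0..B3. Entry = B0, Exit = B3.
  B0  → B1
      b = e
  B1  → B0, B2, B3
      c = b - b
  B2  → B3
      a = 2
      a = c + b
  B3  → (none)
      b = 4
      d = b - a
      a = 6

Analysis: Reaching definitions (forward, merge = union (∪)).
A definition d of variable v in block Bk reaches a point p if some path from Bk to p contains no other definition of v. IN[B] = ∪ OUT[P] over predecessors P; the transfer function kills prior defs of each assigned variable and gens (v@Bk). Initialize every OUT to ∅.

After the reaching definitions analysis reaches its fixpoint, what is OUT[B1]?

Converged values:
  B0: | IN={b@B0, c@B1} | OUT={b@B0, c@B1}
  B1: | IN={b@B0, c@B1} | OUT={b@B0, c@B1}
  B2: | IN={b@B0, c@B1} | OUT={a@B2, b@B0, c@B1}
  B3: | IN={a@B2, b@B0, c@B1} | OUT={a@B3, b@B3, c@B1, d@B3}

Merge at B1: IN[B1] = OUT[B0] = {b@B0, c@B1}
Applying B1's transfer function to that IN value gives OUT[B1] (row B1 above).

Answer: {b@B0, c@B1}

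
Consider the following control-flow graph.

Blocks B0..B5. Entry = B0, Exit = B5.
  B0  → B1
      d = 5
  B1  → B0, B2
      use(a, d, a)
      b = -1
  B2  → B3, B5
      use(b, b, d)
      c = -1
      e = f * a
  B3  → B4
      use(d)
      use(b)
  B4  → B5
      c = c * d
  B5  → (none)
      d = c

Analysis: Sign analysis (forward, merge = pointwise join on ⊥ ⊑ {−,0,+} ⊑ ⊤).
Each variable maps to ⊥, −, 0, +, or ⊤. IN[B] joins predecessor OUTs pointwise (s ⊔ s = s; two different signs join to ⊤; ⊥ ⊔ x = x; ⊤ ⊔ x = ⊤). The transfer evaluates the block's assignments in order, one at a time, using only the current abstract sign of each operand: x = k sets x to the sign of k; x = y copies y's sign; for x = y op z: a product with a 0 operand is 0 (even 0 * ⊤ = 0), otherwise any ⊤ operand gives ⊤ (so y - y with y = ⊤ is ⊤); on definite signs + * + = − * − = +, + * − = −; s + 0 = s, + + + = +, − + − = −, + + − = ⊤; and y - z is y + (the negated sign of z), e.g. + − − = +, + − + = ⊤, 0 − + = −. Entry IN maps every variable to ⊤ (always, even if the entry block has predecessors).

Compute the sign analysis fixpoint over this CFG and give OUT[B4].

Converged values:
  B0:   IN=(all ⊤)   OUT={d:+; rest ⊤}
  B1:   IN={d:+; rest ⊤}   OUT={b:-, d:+; rest ⊤}
  B2:   IN={b:-, d:+; rest ⊤}   OUT={b:-, c:-, d:+; rest ⊤}
  B3:   IN={b:-, c:-, d:+; rest ⊤}   OUT={b:-, c:-, d:+; rest ⊤}
  B4:   IN={b:-, c:-, d:+; rest ⊤}   OUT={b:-, c:-, d:+; rest ⊤}
  B5:   IN={b:-, c:-, d:+; rest ⊤}   OUT={b:-, c:-, d:-; rest ⊤}

Merge at B4: IN[B4] = OUT[B3] = {a: ⊤, b: -, c: -, d: +, e: ⊤, f: ⊤}
Applying B4's transfer function to that IN value gives OUT[B4] (row B4 above).

Answer: {a: ⊤, b: -, c: -, d: +, e: ⊤, f: ⊤}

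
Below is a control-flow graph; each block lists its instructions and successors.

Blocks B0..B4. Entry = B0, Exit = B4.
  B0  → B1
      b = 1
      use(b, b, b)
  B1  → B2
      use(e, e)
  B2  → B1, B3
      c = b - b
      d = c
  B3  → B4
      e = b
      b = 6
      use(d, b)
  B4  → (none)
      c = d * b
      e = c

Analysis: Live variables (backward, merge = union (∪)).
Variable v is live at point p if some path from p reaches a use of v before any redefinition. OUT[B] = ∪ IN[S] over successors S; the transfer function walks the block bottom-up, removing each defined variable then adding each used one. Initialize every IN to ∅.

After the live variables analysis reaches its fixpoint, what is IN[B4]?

Fixpoint table:
  B0:   IN={e}   OUT={b, e}
  B1:   IN={b, e}   OUT={b, e}
  B2:   IN={b, e}   OUT={b, d, e}
  B3:   IN={b, d}   OUT={b, d}
  B4:   IN={b, d}   OUT={}

B4 is the boundary node: OUT[B4] = {}
Applying B4's transfer function to that OUT value gives IN[B4] (row B4 above).

Answer: {b, d}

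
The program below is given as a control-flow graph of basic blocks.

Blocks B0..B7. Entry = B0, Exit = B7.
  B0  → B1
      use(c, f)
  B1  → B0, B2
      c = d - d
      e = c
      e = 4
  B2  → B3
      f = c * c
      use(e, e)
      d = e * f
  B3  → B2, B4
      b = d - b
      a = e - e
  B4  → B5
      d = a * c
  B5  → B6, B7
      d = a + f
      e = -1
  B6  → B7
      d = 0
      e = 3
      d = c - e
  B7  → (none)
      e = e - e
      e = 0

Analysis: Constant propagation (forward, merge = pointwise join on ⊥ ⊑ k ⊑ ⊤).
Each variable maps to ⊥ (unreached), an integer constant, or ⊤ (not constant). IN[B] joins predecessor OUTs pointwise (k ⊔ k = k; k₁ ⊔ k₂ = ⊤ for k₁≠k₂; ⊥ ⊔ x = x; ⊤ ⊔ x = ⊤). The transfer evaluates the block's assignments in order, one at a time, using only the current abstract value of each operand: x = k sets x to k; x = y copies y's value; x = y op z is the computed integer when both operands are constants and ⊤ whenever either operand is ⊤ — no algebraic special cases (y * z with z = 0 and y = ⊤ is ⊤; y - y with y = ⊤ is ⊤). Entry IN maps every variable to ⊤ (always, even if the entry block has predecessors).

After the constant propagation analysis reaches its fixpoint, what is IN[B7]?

Answer: {a: 0, b: ⊤, c: ⊤, d: ⊤, e: ⊤, f: ⊤}

Derivation:
Converged values:
  B0: | IN=(all ⊤) | OUT=(all ⊤)
  B1: | IN=(all ⊤) | OUT={e:4; rest ⊤}
  B2: | IN={e:4; rest ⊤} | OUT={e:4; rest ⊤}
  B3: | IN={e:4; rest ⊤} | OUT={a:0, e:4; rest ⊤}
  B4: | IN={a:0, e:4; rest ⊤} | OUT={a:0, e:4; rest ⊤}
  B5: | IN={a:0, e:4; rest ⊤} | OUT={a:0, e:-1; rest ⊤}
  B6: | IN={a:0, e:-1; rest ⊤} | OUT={a:0, e:3; rest ⊤}
  B7: | IN={a:0; rest ⊤} | OUT={a:0, e:0; rest ⊤}

Merge at B7: IN[B7] = OUT[B5] ⊔ OUT[B6] = {a: 0, b: ⊤, c: ⊤, d: ⊤, e: ⊤, f: ⊤}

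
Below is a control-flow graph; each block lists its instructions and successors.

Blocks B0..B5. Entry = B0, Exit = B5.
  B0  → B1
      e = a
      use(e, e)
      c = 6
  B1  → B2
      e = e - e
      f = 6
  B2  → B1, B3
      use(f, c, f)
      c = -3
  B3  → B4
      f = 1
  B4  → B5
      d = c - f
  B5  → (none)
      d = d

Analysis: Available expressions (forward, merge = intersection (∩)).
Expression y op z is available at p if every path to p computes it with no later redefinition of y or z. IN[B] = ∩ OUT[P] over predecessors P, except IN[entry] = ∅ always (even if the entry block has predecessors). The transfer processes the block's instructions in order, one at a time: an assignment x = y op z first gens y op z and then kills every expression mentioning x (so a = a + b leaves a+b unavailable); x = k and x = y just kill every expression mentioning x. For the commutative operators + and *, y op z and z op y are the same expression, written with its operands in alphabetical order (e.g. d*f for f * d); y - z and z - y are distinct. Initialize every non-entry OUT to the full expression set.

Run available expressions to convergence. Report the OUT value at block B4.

Answer: {c-f}

Working:
Per-block solution:
  B0: | IN={} | OUT={}
  B1: | IN={} | OUT={}
  B2: | IN={} | OUT={}
  B3: | IN={} | OUT={}
  B4: | IN={} | OUT={c-f}
  B5: | IN={c-f} | OUT={c-f}

Merge at B4: IN[B4] = OUT[B3] = {}
Applying B4's transfer function to that IN value gives OUT[B4] (row B4 above).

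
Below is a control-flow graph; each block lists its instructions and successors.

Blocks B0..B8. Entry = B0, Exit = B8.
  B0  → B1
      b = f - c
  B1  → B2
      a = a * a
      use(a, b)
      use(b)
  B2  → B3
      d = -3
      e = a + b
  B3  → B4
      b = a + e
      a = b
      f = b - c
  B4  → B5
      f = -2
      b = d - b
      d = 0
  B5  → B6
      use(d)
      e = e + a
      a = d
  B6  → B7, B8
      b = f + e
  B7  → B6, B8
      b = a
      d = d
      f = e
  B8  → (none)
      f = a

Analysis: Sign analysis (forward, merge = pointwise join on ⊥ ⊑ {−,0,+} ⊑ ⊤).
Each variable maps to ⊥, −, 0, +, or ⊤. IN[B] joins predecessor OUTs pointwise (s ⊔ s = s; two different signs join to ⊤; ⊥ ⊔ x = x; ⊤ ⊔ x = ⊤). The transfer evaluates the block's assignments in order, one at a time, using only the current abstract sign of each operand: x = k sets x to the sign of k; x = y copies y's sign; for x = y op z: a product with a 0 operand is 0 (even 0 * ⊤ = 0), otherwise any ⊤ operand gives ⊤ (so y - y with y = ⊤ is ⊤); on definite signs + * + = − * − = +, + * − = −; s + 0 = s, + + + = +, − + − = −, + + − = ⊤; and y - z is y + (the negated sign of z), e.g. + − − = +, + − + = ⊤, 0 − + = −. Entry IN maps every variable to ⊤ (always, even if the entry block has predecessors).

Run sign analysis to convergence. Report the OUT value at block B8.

Answer: {a: 0, b: ⊤, c: ⊤, d: 0, e: ⊤, f: 0}

Working:
Per-block solution:
  B0:  IN=(all ⊤)  OUT=(all ⊤)
  B1:  IN=(all ⊤)  OUT=(all ⊤)
  B2:  IN=(all ⊤)  OUT={d:-; rest ⊤}
  B3:  IN={d:-; rest ⊤}  OUT={d:-; rest ⊤}
  B4:  IN={d:-; rest ⊤}  OUT={d:0, f:-; rest ⊤}
  B5:  IN={d:0, f:-; rest ⊤}  OUT={a:0, d:0, f:-; rest ⊤}
  B6:  IN={a:0, d:0; rest ⊤}  OUT={a:0, d:0; rest ⊤}
  B7:  IN={a:0, d:0; rest ⊤}  OUT={a:0, b:0, d:0; rest ⊤}
  B8:  IN={a:0, d:0; rest ⊤}  OUT={a:0, d:0, f:0; rest ⊤}

Merge at B8: IN[B8] = OUT[B6] ⊔ OUT[B7] = {a: 0, b: ⊤, c: ⊤, d: 0, e: ⊤, f: ⊤}
Applying B8's transfer function to that IN value gives OUT[B8] (row B8 above).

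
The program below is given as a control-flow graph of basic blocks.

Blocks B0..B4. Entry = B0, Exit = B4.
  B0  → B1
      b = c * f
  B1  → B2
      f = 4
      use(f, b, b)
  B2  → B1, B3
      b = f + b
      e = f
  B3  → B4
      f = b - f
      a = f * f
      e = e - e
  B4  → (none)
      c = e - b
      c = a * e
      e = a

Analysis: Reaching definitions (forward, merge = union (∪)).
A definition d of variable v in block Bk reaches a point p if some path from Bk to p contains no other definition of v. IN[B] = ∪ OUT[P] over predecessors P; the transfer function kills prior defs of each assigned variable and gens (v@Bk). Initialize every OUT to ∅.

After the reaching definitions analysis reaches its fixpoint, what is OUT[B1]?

Answer: {b@B0, b@B2, e@B2, f@B1}

Derivation:
Converged values:
  B0: | IN={} | OUT={b@B0}
  B1: | IN={b@B0, b@B2, e@B2, f@B1} | OUT={b@B0, b@B2, e@B2, f@B1}
  B2: | IN={b@B0, b@B2, e@B2, f@B1} | OUT={b@B2, e@B2, f@B1}
  B3: | IN={b@B2, e@B2, f@B1} | OUT={a@B3, b@B2, e@B3, f@B3}
  B4: | IN={a@B3, b@B2, e@B3, f@B3} | OUT={a@B3, b@B2, c@B4, e@B4, f@B3}

Merge at B1: IN[B1] = OUT[B0] ⊔ OUT[B2] = {b@B0, b@B2, e@B2, f@B1}
Applying B1's transfer function to that IN value gives OUT[B1] (row B1 above).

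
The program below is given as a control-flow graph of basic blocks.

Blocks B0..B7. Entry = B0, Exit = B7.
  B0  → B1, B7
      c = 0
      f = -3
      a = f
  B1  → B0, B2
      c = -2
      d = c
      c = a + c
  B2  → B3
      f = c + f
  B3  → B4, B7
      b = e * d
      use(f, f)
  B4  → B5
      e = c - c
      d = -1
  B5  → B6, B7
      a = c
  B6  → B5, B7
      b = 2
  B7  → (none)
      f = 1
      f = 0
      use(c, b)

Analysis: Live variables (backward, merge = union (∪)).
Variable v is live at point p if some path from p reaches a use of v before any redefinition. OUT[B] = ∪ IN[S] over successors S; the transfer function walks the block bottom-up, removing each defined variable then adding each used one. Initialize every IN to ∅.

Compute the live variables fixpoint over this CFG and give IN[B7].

Answer: {b, c}

Derivation:
Converged values:
  B0: | IN={b, e} | OUT={a, b, c, e, f}
  B1: | IN={a, b, e, f} | OUT={b, c, d, e, f}
  B2: | IN={c, d, e, f} | OUT={c, d, e, f}
  B3: | IN={c, d, e, f} | OUT={b, c}
  B4: | IN={b, c} | OUT={b, c}
  B5: | IN={b, c} | OUT={b, c}
  B6: | IN={c} | OUT={b, c}
  B7: | IN={b, c} | OUT={}

B7 is the boundary node: OUT[B7] = {}
Applying B7's transfer function to that OUT value gives IN[B7] (row B7 above).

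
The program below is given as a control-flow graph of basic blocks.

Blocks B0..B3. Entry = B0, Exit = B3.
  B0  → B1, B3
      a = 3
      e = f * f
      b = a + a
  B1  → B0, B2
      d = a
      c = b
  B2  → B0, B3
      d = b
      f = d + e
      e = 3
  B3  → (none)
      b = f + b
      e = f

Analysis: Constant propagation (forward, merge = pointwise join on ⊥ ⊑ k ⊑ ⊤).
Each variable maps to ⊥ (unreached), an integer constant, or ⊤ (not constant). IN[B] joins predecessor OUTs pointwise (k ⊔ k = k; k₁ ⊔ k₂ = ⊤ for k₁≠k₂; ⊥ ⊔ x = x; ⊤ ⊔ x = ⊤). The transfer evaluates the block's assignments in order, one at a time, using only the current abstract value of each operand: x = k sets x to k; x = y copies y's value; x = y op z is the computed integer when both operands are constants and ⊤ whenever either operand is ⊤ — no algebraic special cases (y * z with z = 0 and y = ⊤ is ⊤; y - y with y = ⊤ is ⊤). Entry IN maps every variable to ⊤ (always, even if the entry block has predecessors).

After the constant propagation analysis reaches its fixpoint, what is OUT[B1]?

Answer: {a: 3, b: 6, c: 6, d: 3, e: ⊤, f: ⊤}

Derivation:
Per-block solution:
  B0: | IN=(all ⊤) | OUT={a:3, b:6; rest ⊤}
  B1: | IN={a:3, b:6; rest ⊤} | OUT={a:3, b:6, c:6, d:3; rest ⊤}
  B2: | IN={a:3, b:6, c:6, d:3; rest ⊤} | OUT={a:3, b:6, c:6, d:6, e:3; rest ⊤}
  B3: | IN={a:3, b:6; rest ⊤} | OUT={a:3; rest ⊤}

Merge at B1: IN[B1] = OUT[B0] = {a: 3, b: 6, c: ⊤, d: ⊤, e: ⊤, f: ⊤}
Applying B1's transfer function to that IN value gives OUT[B1] (row B1 above).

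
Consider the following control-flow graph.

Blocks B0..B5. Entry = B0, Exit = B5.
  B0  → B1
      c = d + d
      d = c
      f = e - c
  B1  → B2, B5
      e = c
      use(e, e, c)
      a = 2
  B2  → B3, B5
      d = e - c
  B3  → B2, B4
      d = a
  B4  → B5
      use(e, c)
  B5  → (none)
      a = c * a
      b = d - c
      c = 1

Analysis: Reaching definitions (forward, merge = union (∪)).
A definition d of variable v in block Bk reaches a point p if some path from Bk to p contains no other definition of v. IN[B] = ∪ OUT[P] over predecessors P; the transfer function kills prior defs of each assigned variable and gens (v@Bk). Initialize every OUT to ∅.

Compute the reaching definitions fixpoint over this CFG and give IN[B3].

Per-block solution:
  B0:   IN={}   OUT={c@B0, d@B0, f@B0}
  B1:   IN={c@B0, d@B0, f@B0}   OUT={a@B1, c@B0, d@B0, e@B1, f@B0}
  B2:   IN={a@B1, c@B0, d@B0, d@B3, e@B1, f@B0}   OUT={a@B1, c@B0, d@B2, e@B1, f@B0}
  B3:   IN={a@B1, c@B0, d@B2, e@B1, f@B0}   OUT={a@B1, c@B0, d@B3, e@B1, f@B0}
  B4:   IN={a@B1, c@B0, d@B3, e@B1, f@B0}   OUT={a@B1, c@B0, d@B3, e@B1, f@B0}
  B5:   IN={a@B1, c@B0, d@B0, d@B2, d@B3, e@B1, f@B0}   OUT={a@B5, b@B5, c@B5, d@B0, d@B2, d@B3, e@B1, f@B0}

Merge at B3: IN[B3] = OUT[B2] = {a@B1, c@B0, d@B2, e@B1, f@B0}

Answer: {a@B1, c@B0, d@B2, e@B1, f@B0}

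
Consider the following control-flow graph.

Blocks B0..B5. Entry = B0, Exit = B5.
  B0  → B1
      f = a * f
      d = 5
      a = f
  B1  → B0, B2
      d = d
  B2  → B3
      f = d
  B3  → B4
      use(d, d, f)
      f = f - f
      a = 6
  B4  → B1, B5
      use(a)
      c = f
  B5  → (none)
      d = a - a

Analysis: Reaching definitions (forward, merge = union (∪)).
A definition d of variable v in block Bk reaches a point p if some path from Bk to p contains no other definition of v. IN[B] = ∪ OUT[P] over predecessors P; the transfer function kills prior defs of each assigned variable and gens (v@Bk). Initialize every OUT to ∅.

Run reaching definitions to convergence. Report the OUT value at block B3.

Converged values:
  B0:   IN={a@B0, a@B3, c@B4, d@B1, f@B0, f@B3}   OUT={a@B0, c@B4, d@B0, f@B0}
  B1:   IN={a@B0, a@B3, c@B4, d@B0, d@B1, f@B0, f@B3}   OUT={a@B0, a@B3, c@B4, d@B1, f@B0, f@B3}
  B2:   IN={a@B0, a@B3, c@B4, d@B1, f@B0, f@B3}   OUT={a@B0, a@B3, c@B4, d@B1, f@B2}
  B3:   IN={a@B0, a@B3, c@B4, d@B1, f@B2}   OUT={a@B3, c@B4, d@B1, f@B3}
  B4:   IN={a@B3, c@B4, d@B1, f@B3}   OUT={a@B3, c@B4, d@B1, f@B3}
  B5:   IN={a@B3, c@B4, d@B1, f@B3}   OUT={a@B3, c@B4, d@B5, f@B3}

Merge at B3: IN[B3] = OUT[B2] = {a@B0, a@B3, c@B4, d@B1, f@B2}
Applying B3's transfer function to that IN value gives OUT[B3] (row B3 above).

Answer: {a@B3, c@B4, d@B1, f@B3}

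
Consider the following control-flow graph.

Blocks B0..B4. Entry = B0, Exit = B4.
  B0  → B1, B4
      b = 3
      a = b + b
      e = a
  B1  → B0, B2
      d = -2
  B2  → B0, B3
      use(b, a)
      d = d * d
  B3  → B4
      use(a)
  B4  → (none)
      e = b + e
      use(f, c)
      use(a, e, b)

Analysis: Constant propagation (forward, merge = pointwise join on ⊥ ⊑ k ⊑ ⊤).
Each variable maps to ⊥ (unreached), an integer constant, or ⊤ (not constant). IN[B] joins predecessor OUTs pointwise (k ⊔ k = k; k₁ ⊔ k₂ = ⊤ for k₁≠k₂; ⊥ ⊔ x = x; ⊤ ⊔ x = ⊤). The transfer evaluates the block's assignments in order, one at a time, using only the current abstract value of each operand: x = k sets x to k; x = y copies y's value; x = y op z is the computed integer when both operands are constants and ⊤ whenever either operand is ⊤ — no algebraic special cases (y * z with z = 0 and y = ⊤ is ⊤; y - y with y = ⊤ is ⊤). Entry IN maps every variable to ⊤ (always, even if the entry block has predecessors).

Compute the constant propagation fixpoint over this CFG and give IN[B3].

Per-block solution:
  B0: | IN=(all ⊤) | OUT={a:6, b:3, e:6; rest ⊤}
  B1: | IN={a:6, b:3, e:6; rest ⊤} | OUT={a:6, b:3, d:-2, e:6; rest ⊤}
  B2: | IN={a:6, b:3, d:-2, e:6; rest ⊤} | OUT={a:6, b:3, d:4, e:6; rest ⊤}
  B3: | IN={a:6, b:3, d:4, e:6; rest ⊤} | OUT={a:6, b:3, d:4, e:6; rest ⊤}
  B4: | IN={a:6, b:3, e:6; rest ⊤} | OUT={a:6, b:3, e:9; rest ⊤}

Merge at B3: IN[B3] = OUT[B2] = {a: 6, b: 3, c: ⊤, d: 4, e: 6, f: ⊤}

Answer: {a: 6, b: 3, c: ⊤, d: 4, e: 6, f: ⊤}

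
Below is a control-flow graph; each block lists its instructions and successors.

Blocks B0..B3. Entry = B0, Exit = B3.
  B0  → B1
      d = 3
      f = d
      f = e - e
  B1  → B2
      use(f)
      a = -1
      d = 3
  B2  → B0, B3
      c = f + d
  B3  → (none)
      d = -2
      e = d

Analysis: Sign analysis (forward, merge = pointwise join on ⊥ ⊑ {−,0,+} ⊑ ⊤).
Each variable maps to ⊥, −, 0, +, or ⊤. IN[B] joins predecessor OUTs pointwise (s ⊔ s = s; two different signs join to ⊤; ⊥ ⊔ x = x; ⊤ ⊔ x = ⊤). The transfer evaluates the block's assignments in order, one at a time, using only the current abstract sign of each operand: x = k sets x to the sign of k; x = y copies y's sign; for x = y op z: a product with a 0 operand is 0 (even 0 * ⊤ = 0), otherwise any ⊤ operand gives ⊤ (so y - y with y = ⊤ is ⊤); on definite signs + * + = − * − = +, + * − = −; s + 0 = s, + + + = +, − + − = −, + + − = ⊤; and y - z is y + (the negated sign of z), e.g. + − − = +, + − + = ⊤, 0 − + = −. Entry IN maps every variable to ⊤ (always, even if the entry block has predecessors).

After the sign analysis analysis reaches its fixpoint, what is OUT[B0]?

Per-block solution:
  B0:   IN=(all ⊤)   OUT={d:+; rest ⊤}
  B1:   IN={d:+; rest ⊤}   OUT={a:-, d:+; rest ⊤}
  B2:   IN={a:-, d:+; rest ⊤}   OUT={a:-, d:+; rest ⊤}
  B3:   IN={a:-, d:+; rest ⊤}   OUT={a:-, d:-, e:-; rest ⊤}

Merge at B0 (entry node, so the boundary value (all ⊤) is joined with the incoming edge(s)): IN[B0] = (all ⊤) ⊔ OUT[B2] = {a: ⊤, b: ⊤, c: ⊤, d: ⊤, e: ⊤, f: ⊤}
Applying B0's transfer function to that IN value gives OUT[B0] (row B0 above).

Answer: {a: ⊤, b: ⊤, c: ⊤, d: +, e: ⊤, f: ⊤}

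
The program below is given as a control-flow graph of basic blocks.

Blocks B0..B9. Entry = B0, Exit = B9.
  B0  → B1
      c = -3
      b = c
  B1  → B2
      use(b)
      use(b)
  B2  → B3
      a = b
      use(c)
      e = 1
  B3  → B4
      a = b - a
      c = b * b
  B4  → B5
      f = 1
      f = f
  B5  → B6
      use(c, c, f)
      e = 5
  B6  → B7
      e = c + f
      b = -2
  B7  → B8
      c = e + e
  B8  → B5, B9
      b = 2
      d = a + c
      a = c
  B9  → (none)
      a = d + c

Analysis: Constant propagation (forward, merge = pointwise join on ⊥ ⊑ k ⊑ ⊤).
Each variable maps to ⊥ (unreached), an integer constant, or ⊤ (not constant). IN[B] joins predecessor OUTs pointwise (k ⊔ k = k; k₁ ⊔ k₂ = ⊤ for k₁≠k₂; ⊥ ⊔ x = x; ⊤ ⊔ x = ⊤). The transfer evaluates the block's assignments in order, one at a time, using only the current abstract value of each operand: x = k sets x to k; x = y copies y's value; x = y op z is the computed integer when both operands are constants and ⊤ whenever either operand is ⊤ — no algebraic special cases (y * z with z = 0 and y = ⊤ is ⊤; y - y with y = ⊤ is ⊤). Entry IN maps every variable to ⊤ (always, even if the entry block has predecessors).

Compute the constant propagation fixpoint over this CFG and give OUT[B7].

Per-block solution:
  B0:  IN=(all ⊤)  OUT={b:-3, c:-3; rest ⊤}
  B1:  IN={b:-3, c:-3; rest ⊤}  OUT={b:-3, c:-3; rest ⊤}
  B2:  IN={b:-3, c:-3; rest ⊤}  OUT={a:-3, b:-3, c:-3, e:1; rest ⊤}
  B3:  IN={a:-3, b:-3, c:-3, e:1; rest ⊤}  OUT={a:0, b:-3, c:9, e:1; rest ⊤}
  B4:  IN={a:0, b:-3, c:9, e:1; rest ⊤}  OUT={a:0, b:-3, c:9, e:1, f:1; rest ⊤}
  B5:  IN={f:1; rest ⊤}  OUT={e:5, f:1; rest ⊤}
  B6:  IN={e:5, f:1; rest ⊤}  OUT={b:-2, f:1; rest ⊤}
  B7:  IN={b:-2, f:1; rest ⊤}  OUT={b:-2, f:1; rest ⊤}
  B8:  IN={b:-2, f:1; rest ⊤}  OUT={b:2, f:1; rest ⊤}
  B9:  IN={b:2, f:1; rest ⊤}  OUT={b:2, f:1; rest ⊤}

Merge at B7: IN[B7] = OUT[B6] = {a: ⊤, b: -2, c: ⊤, d: ⊤, e: ⊤, f: 1}
Applying B7's transfer function to that IN value gives OUT[B7] (row B7 above).

Answer: {a: ⊤, b: -2, c: ⊤, d: ⊤, e: ⊤, f: 1}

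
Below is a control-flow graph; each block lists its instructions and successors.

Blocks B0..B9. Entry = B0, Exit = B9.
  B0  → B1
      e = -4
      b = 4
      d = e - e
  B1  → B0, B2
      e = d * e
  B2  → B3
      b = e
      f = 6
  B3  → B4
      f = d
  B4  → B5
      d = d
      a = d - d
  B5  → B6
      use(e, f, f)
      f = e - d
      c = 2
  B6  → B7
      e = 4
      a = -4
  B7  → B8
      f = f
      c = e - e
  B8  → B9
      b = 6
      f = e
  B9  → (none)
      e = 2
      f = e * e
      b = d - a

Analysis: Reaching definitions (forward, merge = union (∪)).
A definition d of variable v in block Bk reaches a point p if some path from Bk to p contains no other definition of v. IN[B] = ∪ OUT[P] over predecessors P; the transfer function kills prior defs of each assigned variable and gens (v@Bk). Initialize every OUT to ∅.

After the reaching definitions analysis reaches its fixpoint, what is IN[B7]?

Answer: {a@B6, b@B2, c@B5, d@B4, e@B6, f@B5}

Derivation:
Per-block solution:
  B0: | IN={b@B0, d@B0, e@B1} | OUT={b@B0, d@B0, e@B0}
  B1: | IN={b@B0, d@B0, e@B0} | OUT={b@B0, d@B0, e@B1}
  B2: | IN={b@B0, d@B0, e@B1} | OUT={b@B2, d@B0, e@B1, f@B2}
  B3: | IN={b@B2, d@B0, e@B1, f@B2} | OUT={b@B2, d@B0, e@B1, f@B3}
  B4: | IN={b@B2, d@B0, e@B1, f@B3} | OUT={a@B4, b@B2, d@B4, e@B1, f@B3}
  B5: | IN={a@B4, b@B2, d@B4, e@B1, f@B3} | OUT={a@B4, b@B2, c@B5, d@B4, e@B1, f@B5}
  B6: | IN={a@B4, b@B2, c@B5, d@B4, e@B1, f@B5} | OUT={a@B6, b@B2, c@B5, d@B4, e@B6, f@B5}
  B7: | IN={a@B6, b@B2, c@B5, d@B4, e@B6, f@B5} | OUT={a@B6, b@B2, c@B7, d@B4, e@B6, f@B7}
  B8: | IN={a@B6, b@B2, c@B7, d@B4, e@B6, f@B7} | OUT={a@B6, b@B8, c@B7, d@B4, e@B6, f@B8}
  B9: | IN={a@B6, b@B8, c@B7, d@B4, e@B6, f@B8} | OUT={a@B6, b@B9, c@B7, d@B4, e@B9, f@B9}

Merge at B7: IN[B7] = OUT[B6] = {a@B6, b@B2, c@B5, d@B4, e@B6, f@B5}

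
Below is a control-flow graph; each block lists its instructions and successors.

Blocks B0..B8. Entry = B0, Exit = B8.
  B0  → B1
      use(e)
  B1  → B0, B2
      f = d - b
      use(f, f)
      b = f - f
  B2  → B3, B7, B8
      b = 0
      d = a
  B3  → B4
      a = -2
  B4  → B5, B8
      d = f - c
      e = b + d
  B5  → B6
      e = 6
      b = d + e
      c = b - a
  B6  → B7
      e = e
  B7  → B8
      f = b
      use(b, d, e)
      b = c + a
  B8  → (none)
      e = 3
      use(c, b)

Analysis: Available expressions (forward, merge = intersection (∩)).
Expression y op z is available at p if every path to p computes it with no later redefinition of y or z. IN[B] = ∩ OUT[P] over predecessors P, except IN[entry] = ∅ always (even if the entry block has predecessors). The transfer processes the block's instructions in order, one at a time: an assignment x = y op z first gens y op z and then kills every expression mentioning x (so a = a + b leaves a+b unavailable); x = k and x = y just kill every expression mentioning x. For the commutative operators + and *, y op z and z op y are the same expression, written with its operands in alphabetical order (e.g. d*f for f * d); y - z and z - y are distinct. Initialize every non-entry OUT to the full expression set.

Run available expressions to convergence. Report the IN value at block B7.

Converged values:
  B0: | IN={} | OUT={}
  B1: | IN={} | OUT={f-f}
  B2: | IN={f-f} | OUT={f-f}
  B3: | IN={f-f} | OUT={f-f}
  B4: | IN={f-f} | OUT={b+d, f-c, f-f}
  B5: | IN={b+d, f-c, f-f} | OUT={b-a, d+e, f-f}
  B6: | IN={b-a, d+e, f-f} | OUT={b-a, f-f}
  B7: | IN={f-f} | OUT={a+c}
  B8: | IN={} | OUT={}

Merge at B7: IN[B7] = OUT[B2] ∩ OUT[B6] = {f-f}

Answer: {f-f}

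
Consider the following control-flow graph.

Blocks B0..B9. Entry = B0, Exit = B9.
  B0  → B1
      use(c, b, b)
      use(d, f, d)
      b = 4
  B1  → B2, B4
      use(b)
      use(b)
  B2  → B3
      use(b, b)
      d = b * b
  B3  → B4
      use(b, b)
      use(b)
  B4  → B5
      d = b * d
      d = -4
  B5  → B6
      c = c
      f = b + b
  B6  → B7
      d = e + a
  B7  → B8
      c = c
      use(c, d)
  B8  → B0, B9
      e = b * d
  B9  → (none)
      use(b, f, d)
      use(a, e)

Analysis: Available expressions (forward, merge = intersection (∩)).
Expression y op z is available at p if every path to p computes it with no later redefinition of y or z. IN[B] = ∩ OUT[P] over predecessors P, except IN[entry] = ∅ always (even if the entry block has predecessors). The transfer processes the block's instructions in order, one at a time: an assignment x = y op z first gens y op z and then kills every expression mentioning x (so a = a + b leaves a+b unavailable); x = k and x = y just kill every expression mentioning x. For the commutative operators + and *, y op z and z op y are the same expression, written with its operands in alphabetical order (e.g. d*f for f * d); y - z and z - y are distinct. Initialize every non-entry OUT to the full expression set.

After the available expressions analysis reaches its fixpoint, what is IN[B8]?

Per-block solution:
  B0:   IN={}   OUT={}
  B1:   IN={}   OUT={}
  B2:   IN={}   OUT={b*b}
  B3:   IN={b*b}   OUT={b*b}
  B4:   IN={}   OUT={}
  B5:   IN={}   OUT={b+b}
  B6:   IN={b+b}   OUT={a+e, b+b}
  B7:   IN={a+e, b+b}   OUT={a+e, b+b}
  B8:   IN={a+e, b+b}   OUT={b*d, b+b}
  B9:   IN={b*d, b+b}   OUT={b*d, b+b}

Merge at B8: IN[B8] = OUT[B7] = {a+e, b+b}

Answer: {a+e, b+b}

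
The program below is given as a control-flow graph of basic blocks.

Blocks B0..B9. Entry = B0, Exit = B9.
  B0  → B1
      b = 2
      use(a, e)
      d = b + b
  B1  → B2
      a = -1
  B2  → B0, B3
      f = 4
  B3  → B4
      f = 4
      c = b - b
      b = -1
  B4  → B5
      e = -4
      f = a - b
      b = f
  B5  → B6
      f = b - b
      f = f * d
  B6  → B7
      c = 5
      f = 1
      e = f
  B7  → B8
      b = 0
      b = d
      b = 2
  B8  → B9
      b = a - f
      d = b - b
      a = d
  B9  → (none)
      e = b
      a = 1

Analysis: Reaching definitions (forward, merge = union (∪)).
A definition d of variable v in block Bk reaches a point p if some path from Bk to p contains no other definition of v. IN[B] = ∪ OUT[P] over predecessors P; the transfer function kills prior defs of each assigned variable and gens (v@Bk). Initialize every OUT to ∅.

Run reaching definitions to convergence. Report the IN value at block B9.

Converged values:
  B0:  IN={a@B1, b@B0, d@B0, f@B2}  OUT={a@B1, b@B0, d@B0, f@B2}
  B1:  IN={a@B1, b@B0, d@B0, f@B2}  OUT={a@B1, b@B0, d@B0, f@B2}
  B2:  IN={a@B1, b@B0, d@B0, f@B2}  OUT={a@B1, b@B0, d@B0, f@B2}
  B3:  IN={a@B1, b@B0, d@B0, f@B2}  OUT={a@B1, b@B3, c@B3, d@B0, f@B3}
  B4:  IN={a@B1, b@B3, c@B3, d@B0, f@B3}  OUT={a@B1, b@B4, c@B3, d@B0, e@B4, f@B4}
  B5:  IN={a@B1, b@B4, c@B3, d@B0, e@B4, f@B4}  OUT={a@B1, b@B4, c@B3, d@B0, e@B4, f@B5}
  B6:  IN={a@B1, b@B4, c@B3, d@B0, e@B4, f@B5}  OUT={a@B1, b@B4, c@B6, d@B0, e@B6, f@B6}
  B7:  IN={a@B1, b@B4, c@B6, d@B0, e@B6, f@B6}  OUT={a@B1, b@B7, c@B6, d@B0, e@B6, f@B6}
  B8:  IN={a@B1, b@B7, c@B6, d@B0, e@B6, f@B6}  OUT={a@B8, b@B8, c@B6, d@B8, e@B6, f@B6}
  B9:  IN={a@B8, b@B8, c@B6, d@B8, e@B6, f@B6}  OUT={a@B9, b@B8, c@B6, d@B8, e@B9, f@B6}

Merge at B9: IN[B9] = OUT[B8] = {a@B8, b@B8, c@B6, d@B8, e@B6, f@B6}

Answer: {a@B8, b@B8, c@B6, d@B8, e@B6, f@B6}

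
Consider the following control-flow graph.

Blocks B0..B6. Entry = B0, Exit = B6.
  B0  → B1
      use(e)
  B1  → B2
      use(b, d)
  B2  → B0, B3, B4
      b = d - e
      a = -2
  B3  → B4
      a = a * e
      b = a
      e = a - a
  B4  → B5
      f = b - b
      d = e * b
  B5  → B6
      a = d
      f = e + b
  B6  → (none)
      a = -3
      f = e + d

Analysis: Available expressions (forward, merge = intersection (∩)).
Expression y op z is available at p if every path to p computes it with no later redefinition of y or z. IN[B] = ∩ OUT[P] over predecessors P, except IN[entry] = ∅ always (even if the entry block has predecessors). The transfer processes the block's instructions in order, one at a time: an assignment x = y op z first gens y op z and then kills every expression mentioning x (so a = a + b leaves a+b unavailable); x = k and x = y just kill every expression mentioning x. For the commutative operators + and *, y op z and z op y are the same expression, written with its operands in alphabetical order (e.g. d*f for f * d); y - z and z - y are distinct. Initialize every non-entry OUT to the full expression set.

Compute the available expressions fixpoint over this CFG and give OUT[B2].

Answer: {d-e}

Trace:
Converged values:
  B0: | IN={} | OUT={}
  B1: | IN={} | OUT={}
  B2: | IN={} | OUT={d-e}
  B3: | IN={d-e} | OUT={a-a}
  B4: | IN={} | OUT={b*e, b-b}
  B5: | IN={b*e, b-b} | OUT={b*e, b+e, b-b}
  B6: | IN={b*e, b+e, b-b} | OUT={b*e, b+e, b-b, d+e}

Merge at B2: IN[B2] = OUT[B1] = {}
Applying B2's transfer function to that IN value gives OUT[B2] (row B2 above).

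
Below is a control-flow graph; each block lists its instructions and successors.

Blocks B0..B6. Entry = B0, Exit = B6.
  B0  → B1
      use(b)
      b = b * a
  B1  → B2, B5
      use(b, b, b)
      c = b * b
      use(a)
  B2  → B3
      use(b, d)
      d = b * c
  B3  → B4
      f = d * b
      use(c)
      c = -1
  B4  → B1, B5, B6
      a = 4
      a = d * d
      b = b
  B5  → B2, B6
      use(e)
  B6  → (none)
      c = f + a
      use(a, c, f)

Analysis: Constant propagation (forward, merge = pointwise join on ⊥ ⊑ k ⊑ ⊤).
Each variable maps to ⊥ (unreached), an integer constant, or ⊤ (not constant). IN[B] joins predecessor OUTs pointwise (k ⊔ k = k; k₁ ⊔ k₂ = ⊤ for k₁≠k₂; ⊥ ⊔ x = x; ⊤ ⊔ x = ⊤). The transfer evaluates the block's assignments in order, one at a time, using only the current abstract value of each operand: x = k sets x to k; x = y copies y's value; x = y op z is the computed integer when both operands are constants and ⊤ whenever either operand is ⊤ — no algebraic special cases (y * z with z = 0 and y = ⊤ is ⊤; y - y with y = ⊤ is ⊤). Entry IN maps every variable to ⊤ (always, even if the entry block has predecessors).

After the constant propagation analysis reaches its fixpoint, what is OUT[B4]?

Converged values:
  B0:   IN=(all ⊤)   OUT=(all ⊤)
  B1:   IN=(all ⊤)   OUT=(all ⊤)
  B2:   IN=(all ⊤)   OUT=(all ⊤)
  B3:   IN=(all ⊤)   OUT={c:-1; rest ⊤}
  B4:   IN={c:-1; rest ⊤}   OUT={c:-1; rest ⊤}
  B5:   IN=(all ⊤)   OUT=(all ⊤)
  B6:   IN=(all ⊤)   OUT=(all ⊤)

Merge at B4: IN[B4] = OUT[B3] = {a: ⊤, b: ⊤, c: -1, d: ⊤, e: ⊤, f: ⊤}
Applying B4's transfer function to that IN value gives OUT[B4] (row B4 above).

Answer: {a: ⊤, b: ⊤, c: -1, d: ⊤, e: ⊤, f: ⊤}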